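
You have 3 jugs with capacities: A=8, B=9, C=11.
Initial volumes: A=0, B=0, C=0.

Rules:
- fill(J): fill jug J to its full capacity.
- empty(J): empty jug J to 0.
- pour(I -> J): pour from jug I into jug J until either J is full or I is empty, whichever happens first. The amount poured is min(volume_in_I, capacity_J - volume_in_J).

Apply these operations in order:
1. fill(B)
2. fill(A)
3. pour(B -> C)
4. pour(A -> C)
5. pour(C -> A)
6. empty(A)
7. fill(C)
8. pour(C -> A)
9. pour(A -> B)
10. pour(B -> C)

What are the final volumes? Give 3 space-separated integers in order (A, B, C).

Answer: 0 0 11

Derivation:
Step 1: fill(B) -> (A=0 B=9 C=0)
Step 2: fill(A) -> (A=8 B=9 C=0)
Step 3: pour(B -> C) -> (A=8 B=0 C=9)
Step 4: pour(A -> C) -> (A=6 B=0 C=11)
Step 5: pour(C -> A) -> (A=8 B=0 C=9)
Step 6: empty(A) -> (A=0 B=0 C=9)
Step 7: fill(C) -> (A=0 B=0 C=11)
Step 8: pour(C -> A) -> (A=8 B=0 C=3)
Step 9: pour(A -> B) -> (A=0 B=8 C=3)
Step 10: pour(B -> C) -> (A=0 B=0 C=11)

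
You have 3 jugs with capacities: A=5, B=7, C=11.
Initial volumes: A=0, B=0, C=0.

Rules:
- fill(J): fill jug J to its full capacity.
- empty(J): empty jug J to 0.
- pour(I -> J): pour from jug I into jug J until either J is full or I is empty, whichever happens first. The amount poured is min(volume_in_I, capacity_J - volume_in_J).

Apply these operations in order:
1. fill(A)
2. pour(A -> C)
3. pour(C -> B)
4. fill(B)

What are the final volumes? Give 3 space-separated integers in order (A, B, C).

Step 1: fill(A) -> (A=5 B=0 C=0)
Step 2: pour(A -> C) -> (A=0 B=0 C=5)
Step 3: pour(C -> B) -> (A=0 B=5 C=0)
Step 4: fill(B) -> (A=0 B=7 C=0)

Answer: 0 7 0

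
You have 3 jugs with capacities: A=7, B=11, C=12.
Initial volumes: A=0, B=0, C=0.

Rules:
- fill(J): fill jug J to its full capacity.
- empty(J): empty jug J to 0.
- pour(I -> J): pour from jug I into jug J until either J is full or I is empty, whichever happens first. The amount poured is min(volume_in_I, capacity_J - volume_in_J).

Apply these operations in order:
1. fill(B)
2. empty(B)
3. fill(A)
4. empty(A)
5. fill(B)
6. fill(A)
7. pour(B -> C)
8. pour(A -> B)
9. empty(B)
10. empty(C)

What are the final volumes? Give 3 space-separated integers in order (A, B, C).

Answer: 0 0 0

Derivation:
Step 1: fill(B) -> (A=0 B=11 C=0)
Step 2: empty(B) -> (A=0 B=0 C=0)
Step 3: fill(A) -> (A=7 B=0 C=0)
Step 4: empty(A) -> (A=0 B=0 C=0)
Step 5: fill(B) -> (A=0 B=11 C=0)
Step 6: fill(A) -> (A=7 B=11 C=0)
Step 7: pour(B -> C) -> (A=7 B=0 C=11)
Step 8: pour(A -> B) -> (A=0 B=7 C=11)
Step 9: empty(B) -> (A=0 B=0 C=11)
Step 10: empty(C) -> (A=0 B=0 C=0)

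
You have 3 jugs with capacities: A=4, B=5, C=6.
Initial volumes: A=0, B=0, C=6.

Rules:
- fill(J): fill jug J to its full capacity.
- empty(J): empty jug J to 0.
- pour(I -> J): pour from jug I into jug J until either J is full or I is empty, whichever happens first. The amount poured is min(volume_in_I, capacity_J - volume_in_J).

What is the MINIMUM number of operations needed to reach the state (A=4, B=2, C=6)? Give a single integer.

BFS from (A=0, B=0, C=6). One shortest path:
  1. pour(C -> A) -> (A=4 B=0 C=2)
  2. pour(C -> B) -> (A=4 B=2 C=0)
  3. fill(C) -> (A=4 B=2 C=6)
Reached target in 3 moves.

Answer: 3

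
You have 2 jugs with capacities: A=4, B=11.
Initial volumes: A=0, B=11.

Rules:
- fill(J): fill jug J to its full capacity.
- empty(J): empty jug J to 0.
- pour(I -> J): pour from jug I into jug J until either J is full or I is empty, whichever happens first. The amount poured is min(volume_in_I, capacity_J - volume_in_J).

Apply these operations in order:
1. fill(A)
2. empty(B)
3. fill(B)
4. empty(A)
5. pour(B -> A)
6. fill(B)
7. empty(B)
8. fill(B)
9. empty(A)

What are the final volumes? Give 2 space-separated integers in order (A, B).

Step 1: fill(A) -> (A=4 B=11)
Step 2: empty(B) -> (A=4 B=0)
Step 3: fill(B) -> (A=4 B=11)
Step 4: empty(A) -> (A=0 B=11)
Step 5: pour(B -> A) -> (A=4 B=7)
Step 6: fill(B) -> (A=4 B=11)
Step 7: empty(B) -> (A=4 B=0)
Step 8: fill(B) -> (A=4 B=11)
Step 9: empty(A) -> (A=0 B=11)

Answer: 0 11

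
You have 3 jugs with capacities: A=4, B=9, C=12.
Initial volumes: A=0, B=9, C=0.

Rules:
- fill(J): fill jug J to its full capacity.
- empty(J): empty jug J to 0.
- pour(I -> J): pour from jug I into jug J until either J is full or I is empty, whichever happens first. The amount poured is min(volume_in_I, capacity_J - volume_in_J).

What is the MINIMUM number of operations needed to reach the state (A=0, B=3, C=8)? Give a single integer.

Answer: 8

Derivation:
BFS from (A=0, B=9, C=0). One shortest path:
  1. empty(B) -> (A=0 B=0 C=0)
  2. fill(C) -> (A=0 B=0 C=12)
  3. pour(C -> B) -> (A=0 B=9 C=3)
  4. empty(B) -> (A=0 B=0 C=3)
  5. pour(C -> B) -> (A=0 B=3 C=0)
  6. fill(C) -> (A=0 B=3 C=12)
  7. pour(C -> A) -> (A=4 B=3 C=8)
  8. empty(A) -> (A=0 B=3 C=8)
Reached target in 8 moves.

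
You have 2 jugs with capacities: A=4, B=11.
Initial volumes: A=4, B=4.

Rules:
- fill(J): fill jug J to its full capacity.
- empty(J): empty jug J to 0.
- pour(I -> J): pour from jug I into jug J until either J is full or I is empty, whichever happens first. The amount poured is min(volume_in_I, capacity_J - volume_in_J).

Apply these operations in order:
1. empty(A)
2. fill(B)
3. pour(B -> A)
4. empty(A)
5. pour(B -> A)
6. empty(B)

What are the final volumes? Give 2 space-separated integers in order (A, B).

Answer: 4 0

Derivation:
Step 1: empty(A) -> (A=0 B=4)
Step 2: fill(B) -> (A=0 B=11)
Step 3: pour(B -> A) -> (A=4 B=7)
Step 4: empty(A) -> (A=0 B=7)
Step 5: pour(B -> A) -> (A=4 B=3)
Step 6: empty(B) -> (A=4 B=0)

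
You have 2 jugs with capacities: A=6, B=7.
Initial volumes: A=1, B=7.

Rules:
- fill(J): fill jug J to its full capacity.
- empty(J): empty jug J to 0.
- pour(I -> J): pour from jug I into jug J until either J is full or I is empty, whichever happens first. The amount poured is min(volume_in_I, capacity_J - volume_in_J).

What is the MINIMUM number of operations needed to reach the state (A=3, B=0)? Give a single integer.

Answer: 7

Derivation:
BFS from (A=1, B=7). One shortest path:
  1. pour(B -> A) -> (A=6 B=2)
  2. empty(A) -> (A=0 B=2)
  3. pour(B -> A) -> (A=2 B=0)
  4. fill(B) -> (A=2 B=7)
  5. pour(B -> A) -> (A=6 B=3)
  6. empty(A) -> (A=0 B=3)
  7. pour(B -> A) -> (A=3 B=0)
Reached target in 7 moves.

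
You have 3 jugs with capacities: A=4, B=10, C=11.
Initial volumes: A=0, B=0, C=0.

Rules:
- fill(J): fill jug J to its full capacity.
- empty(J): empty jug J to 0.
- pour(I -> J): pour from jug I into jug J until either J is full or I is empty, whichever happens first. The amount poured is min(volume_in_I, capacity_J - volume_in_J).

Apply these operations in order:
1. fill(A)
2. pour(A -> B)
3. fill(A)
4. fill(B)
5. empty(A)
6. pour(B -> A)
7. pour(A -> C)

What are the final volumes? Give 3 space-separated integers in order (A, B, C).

Step 1: fill(A) -> (A=4 B=0 C=0)
Step 2: pour(A -> B) -> (A=0 B=4 C=0)
Step 3: fill(A) -> (A=4 B=4 C=0)
Step 4: fill(B) -> (A=4 B=10 C=0)
Step 5: empty(A) -> (A=0 B=10 C=0)
Step 6: pour(B -> A) -> (A=4 B=6 C=0)
Step 7: pour(A -> C) -> (A=0 B=6 C=4)

Answer: 0 6 4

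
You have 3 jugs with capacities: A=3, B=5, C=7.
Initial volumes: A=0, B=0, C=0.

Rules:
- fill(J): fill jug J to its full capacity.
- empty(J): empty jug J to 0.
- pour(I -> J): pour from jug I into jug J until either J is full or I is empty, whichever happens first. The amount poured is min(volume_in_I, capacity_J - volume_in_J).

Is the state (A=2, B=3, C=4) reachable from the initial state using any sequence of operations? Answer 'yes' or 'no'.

Answer: no

Derivation:
BFS explored all 144 reachable states.
Reachable set includes: (0,0,0), (0,0,1), (0,0,2), (0,0,3), (0,0,4), (0,0,5), (0,0,6), (0,0,7), (0,1,0), (0,1,1), (0,1,2), (0,1,3) ...
Target (A=2, B=3, C=4) not in reachable set → no.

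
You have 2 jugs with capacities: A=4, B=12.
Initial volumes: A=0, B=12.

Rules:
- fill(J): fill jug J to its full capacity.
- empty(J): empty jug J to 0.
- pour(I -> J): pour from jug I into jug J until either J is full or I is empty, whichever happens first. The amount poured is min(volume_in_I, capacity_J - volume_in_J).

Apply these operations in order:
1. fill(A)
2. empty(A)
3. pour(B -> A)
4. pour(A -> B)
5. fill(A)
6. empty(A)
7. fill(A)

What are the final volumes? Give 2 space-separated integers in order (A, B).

Step 1: fill(A) -> (A=4 B=12)
Step 2: empty(A) -> (A=0 B=12)
Step 3: pour(B -> A) -> (A=4 B=8)
Step 4: pour(A -> B) -> (A=0 B=12)
Step 5: fill(A) -> (A=4 B=12)
Step 6: empty(A) -> (A=0 B=12)
Step 7: fill(A) -> (A=4 B=12)

Answer: 4 12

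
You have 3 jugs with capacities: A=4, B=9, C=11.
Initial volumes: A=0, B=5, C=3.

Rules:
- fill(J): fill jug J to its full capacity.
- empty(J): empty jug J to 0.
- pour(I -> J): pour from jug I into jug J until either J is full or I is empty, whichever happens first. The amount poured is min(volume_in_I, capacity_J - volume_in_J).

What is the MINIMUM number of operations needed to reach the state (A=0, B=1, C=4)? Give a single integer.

Answer: 3

Derivation:
BFS from (A=0, B=5, C=3). One shortest path:
  1. empty(C) -> (A=0 B=5 C=0)
  2. pour(B -> A) -> (A=4 B=1 C=0)
  3. pour(A -> C) -> (A=0 B=1 C=4)
Reached target in 3 moves.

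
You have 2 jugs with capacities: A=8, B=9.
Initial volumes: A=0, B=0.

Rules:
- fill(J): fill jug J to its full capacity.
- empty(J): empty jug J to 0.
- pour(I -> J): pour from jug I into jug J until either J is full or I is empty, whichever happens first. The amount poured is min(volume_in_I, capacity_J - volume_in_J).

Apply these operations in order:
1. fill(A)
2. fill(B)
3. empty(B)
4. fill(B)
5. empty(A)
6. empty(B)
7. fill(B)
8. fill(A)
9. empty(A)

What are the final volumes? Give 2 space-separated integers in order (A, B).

Step 1: fill(A) -> (A=8 B=0)
Step 2: fill(B) -> (A=8 B=9)
Step 3: empty(B) -> (A=8 B=0)
Step 4: fill(B) -> (A=8 B=9)
Step 5: empty(A) -> (A=0 B=9)
Step 6: empty(B) -> (A=0 B=0)
Step 7: fill(B) -> (A=0 B=9)
Step 8: fill(A) -> (A=8 B=9)
Step 9: empty(A) -> (A=0 B=9)

Answer: 0 9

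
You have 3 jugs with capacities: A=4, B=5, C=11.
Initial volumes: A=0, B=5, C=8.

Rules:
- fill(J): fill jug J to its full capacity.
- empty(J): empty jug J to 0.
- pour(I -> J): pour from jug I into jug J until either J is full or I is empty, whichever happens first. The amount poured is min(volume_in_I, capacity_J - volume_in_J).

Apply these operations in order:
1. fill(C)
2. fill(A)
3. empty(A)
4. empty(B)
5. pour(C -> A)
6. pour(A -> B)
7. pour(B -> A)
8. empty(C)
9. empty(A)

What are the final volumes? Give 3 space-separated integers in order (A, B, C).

Answer: 0 0 0

Derivation:
Step 1: fill(C) -> (A=0 B=5 C=11)
Step 2: fill(A) -> (A=4 B=5 C=11)
Step 3: empty(A) -> (A=0 B=5 C=11)
Step 4: empty(B) -> (A=0 B=0 C=11)
Step 5: pour(C -> A) -> (A=4 B=0 C=7)
Step 6: pour(A -> B) -> (A=0 B=4 C=7)
Step 7: pour(B -> A) -> (A=4 B=0 C=7)
Step 8: empty(C) -> (A=4 B=0 C=0)
Step 9: empty(A) -> (A=0 B=0 C=0)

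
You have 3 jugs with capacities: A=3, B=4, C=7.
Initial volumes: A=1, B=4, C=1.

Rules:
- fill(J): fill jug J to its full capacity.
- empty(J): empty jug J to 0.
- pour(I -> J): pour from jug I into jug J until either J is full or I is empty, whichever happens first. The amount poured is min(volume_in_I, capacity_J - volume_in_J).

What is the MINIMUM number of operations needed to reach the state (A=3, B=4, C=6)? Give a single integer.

Answer: 3

Derivation:
BFS from (A=1, B=4, C=1). One shortest path:
  1. pour(C -> A) -> (A=2 B=4 C=0)
  2. fill(C) -> (A=2 B=4 C=7)
  3. pour(C -> A) -> (A=3 B=4 C=6)
Reached target in 3 moves.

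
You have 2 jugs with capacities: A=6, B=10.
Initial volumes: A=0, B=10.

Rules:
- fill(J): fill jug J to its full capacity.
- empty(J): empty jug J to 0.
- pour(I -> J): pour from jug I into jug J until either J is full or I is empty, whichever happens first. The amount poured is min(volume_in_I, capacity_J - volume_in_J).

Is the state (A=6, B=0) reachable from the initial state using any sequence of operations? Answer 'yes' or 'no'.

BFS from (A=0, B=10):
  1. fill(A) -> (A=6 B=10)
  2. empty(B) -> (A=6 B=0)
Target reached → yes.

Answer: yes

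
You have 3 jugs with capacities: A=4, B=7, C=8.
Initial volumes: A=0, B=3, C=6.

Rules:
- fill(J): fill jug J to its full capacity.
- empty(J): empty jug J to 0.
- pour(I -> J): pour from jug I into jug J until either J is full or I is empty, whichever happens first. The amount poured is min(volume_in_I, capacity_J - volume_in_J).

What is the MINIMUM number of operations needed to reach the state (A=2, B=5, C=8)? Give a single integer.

BFS from (A=0, B=3, C=6). One shortest path:
  1. pour(B -> A) -> (A=3 B=0 C=6)
  2. fill(B) -> (A=3 B=7 C=6)
  3. pour(B -> A) -> (A=4 B=6 C=6)
  4. pour(A -> C) -> (A=2 B=6 C=8)
  5. empty(C) -> (A=2 B=6 C=0)
  6. pour(B -> C) -> (A=2 B=0 C=6)
  7. fill(B) -> (A=2 B=7 C=6)
  8. pour(B -> C) -> (A=2 B=5 C=8)
Reached target in 8 moves.

Answer: 8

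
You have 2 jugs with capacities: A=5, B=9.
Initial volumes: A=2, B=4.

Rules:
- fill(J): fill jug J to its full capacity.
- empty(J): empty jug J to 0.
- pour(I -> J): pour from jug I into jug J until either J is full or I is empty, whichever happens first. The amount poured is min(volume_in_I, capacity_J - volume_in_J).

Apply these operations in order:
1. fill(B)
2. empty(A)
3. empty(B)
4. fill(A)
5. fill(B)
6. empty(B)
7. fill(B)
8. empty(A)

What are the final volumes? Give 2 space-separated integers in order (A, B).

Answer: 0 9

Derivation:
Step 1: fill(B) -> (A=2 B=9)
Step 2: empty(A) -> (A=0 B=9)
Step 3: empty(B) -> (A=0 B=0)
Step 4: fill(A) -> (A=5 B=0)
Step 5: fill(B) -> (A=5 B=9)
Step 6: empty(B) -> (A=5 B=0)
Step 7: fill(B) -> (A=5 B=9)
Step 8: empty(A) -> (A=0 B=9)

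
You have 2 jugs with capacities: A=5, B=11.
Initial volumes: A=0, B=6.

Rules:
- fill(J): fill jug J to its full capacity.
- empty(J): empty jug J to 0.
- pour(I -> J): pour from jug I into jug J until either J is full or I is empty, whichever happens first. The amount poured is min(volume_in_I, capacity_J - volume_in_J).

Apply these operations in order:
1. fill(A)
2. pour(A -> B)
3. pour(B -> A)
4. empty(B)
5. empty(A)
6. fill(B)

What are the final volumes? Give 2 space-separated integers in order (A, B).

Step 1: fill(A) -> (A=5 B=6)
Step 2: pour(A -> B) -> (A=0 B=11)
Step 3: pour(B -> A) -> (A=5 B=6)
Step 4: empty(B) -> (A=5 B=0)
Step 5: empty(A) -> (A=0 B=0)
Step 6: fill(B) -> (A=0 B=11)

Answer: 0 11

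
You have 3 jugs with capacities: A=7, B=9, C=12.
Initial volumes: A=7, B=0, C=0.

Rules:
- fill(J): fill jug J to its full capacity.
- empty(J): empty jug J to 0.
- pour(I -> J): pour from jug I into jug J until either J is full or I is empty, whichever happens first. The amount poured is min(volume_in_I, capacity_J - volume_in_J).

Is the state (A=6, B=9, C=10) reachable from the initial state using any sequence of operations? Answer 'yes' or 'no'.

Answer: yes

Derivation:
BFS from (A=7, B=0, C=0):
  1. fill(B) -> (A=7 B=9 C=0)
  2. pour(B -> C) -> (A=7 B=0 C=9)
  3. pour(A -> C) -> (A=4 B=0 C=12)
  4. pour(C -> B) -> (A=4 B=9 C=3)
  5. pour(B -> A) -> (A=7 B=6 C=3)
  6. pour(A -> C) -> (A=0 B=6 C=10)
  7. pour(B -> A) -> (A=6 B=0 C=10)
  8. fill(B) -> (A=6 B=9 C=10)
Target reached → yes.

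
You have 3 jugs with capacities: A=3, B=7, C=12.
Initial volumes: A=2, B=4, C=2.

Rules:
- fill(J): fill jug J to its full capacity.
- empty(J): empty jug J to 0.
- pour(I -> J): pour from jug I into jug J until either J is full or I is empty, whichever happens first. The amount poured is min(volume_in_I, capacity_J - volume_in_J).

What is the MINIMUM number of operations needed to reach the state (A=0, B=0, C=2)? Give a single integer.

BFS from (A=2, B=4, C=2). One shortest path:
  1. empty(A) -> (A=0 B=4 C=2)
  2. empty(B) -> (A=0 B=0 C=2)
Reached target in 2 moves.

Answer: 2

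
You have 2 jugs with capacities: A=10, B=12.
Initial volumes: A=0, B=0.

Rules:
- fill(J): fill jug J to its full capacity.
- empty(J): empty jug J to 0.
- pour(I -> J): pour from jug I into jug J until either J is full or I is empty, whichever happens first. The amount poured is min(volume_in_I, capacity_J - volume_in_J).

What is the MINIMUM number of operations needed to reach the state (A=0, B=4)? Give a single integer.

BFS from (A=0, B=0). One shortest path:
  1. fill(B) -> (A=0 B=12)
  2. pour(B -> A) -> (A=10 B=2)
  3. empty(A) -> (A=0 B=2)
  4. pour(B -> A) -> (A=2 B=0)
  5. fill(B) -> (A=2 B=12)
  6. pour(B -> A) -> (A=10 B=4)
  7. empty(A) -> (A=0 B=4)
Reached target in 7 moves.

Answer: 7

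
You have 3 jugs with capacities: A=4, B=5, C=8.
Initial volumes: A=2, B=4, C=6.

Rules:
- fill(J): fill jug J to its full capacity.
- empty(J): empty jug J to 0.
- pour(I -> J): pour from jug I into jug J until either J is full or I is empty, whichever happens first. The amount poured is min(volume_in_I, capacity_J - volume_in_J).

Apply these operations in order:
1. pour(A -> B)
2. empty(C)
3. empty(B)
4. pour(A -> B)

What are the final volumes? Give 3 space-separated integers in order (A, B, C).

Answer: 0 1 0

Derivation:
Step 1: pour(A -> B) -> (A=1 B=5 C=6)
Step 2: empty(C) -> (A=1 B=5 C=0)
Step 3: empty(B) -> (A=1 B=0 C=0)
Step 4: pour(A -> B) -> (A=0 B=1 C=0)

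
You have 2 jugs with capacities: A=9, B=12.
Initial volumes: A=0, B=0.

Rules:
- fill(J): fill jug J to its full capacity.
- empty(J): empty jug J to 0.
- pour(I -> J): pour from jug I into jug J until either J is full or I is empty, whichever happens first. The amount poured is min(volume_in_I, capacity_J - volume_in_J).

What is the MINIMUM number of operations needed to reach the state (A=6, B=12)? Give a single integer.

BFS from (A=0, B=0). One shortest path:
  1. fill(A) -> (A=9 B=0)
  2. pour(A -> B) -> (A=0 B=9)
  3. fill(A) -> (A=9 B=9)
  4. pour(A -> B) -> (A=6 B=12)
Reached target in 4 moves.

Answer: 4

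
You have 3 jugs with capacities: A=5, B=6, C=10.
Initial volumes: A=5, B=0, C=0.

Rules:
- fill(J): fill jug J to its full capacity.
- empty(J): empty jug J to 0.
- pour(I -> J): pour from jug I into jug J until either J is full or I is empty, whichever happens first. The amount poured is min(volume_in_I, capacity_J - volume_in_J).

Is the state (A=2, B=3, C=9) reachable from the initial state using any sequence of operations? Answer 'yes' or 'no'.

BFS explored all 282 reachable states.
Reachable set includes: (0,0,0), (0,0,1), (0,0,2), (0,0,3), (0,0,4), (0,0,5), (0,0,6), (0,0,7), (0,0,8), (0,0,9), (0,0,10), (0,1,0) ...
Target (A=2, B=3, C=9) not in reachable set → no.

Answer: no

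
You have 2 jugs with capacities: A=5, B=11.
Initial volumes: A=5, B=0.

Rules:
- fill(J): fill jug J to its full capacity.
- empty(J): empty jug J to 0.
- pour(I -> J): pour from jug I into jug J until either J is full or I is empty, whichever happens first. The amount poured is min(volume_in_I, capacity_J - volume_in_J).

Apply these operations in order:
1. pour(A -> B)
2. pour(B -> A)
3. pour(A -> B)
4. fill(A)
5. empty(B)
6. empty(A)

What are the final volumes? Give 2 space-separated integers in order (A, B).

Step 1: pour(A -> B) -> (A=0 B=5)
Step 2: pour(B -> A) -> (A=5 B=0)
Step 3: pour(A -> B) -> (A=0 B=5)
Step 4: fill(A) -> (A=5 B=5)
Step 5: empty(B) -> (A=5 B=0)
Step 6: empty(A) -> (A=0 B=0)

Answer: 0 0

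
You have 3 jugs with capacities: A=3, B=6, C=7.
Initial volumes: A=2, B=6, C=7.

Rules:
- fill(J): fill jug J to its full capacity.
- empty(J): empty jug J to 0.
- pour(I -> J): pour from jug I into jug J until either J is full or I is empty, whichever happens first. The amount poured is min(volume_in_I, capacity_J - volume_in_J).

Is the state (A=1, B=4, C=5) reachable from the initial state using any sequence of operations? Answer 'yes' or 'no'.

Answer: no

Derivation:
BFS explored all 164 reachable states.
Reachable set includes: (0,0,0), (0,0,1), (0,0,2), (0,0,3), (0,0,4), (0,0,5), (0,0,6), (0,0,7), (0,1,0), (0,1,1), (0,1,2), (0,1,3) ...
Target (A=1, B=4, C=5) not in reachable set → no.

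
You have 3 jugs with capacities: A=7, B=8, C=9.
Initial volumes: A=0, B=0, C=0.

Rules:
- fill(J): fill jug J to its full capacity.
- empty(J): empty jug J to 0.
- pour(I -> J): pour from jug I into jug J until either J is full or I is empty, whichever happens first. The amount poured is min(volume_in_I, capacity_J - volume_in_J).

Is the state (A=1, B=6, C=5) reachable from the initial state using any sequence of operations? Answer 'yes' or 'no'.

Answer: no

Derivation:
BFS explored all 384 reachable states.
Reachable set includes: (0,0,0), (0,0,1), (0,0,2), (0,0,3), (0,0,4), (0,0,5), (0,0,6), (0,0,7), (0,0,8), (0,0,9), (0,1,0), (0,1,1) ...
Target (A=1, B=6, C=5) not in reachable set → no.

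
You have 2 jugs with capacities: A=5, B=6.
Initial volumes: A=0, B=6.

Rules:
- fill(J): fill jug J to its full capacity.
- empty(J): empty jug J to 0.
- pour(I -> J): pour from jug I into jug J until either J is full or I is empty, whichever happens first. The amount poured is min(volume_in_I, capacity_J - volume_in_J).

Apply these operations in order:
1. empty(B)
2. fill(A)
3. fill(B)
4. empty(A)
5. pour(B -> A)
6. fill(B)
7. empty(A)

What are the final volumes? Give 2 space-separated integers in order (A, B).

Answer: 0 6

Derivation:
Step 1: empty(B) -> (A=0 B=0)
Step 2: fill(A) -> (A=5 B=0)
Step 3: fill(B) -> (A=5 B=6)
Step 4: empty(A) -> (A=0 B=6)
Step 5: pour(B -> A) -> (A=5 B=1)
Step 6: fill(B) -> (A=5 B=6)
Step 7: empty(A) -> (A=0 B=6)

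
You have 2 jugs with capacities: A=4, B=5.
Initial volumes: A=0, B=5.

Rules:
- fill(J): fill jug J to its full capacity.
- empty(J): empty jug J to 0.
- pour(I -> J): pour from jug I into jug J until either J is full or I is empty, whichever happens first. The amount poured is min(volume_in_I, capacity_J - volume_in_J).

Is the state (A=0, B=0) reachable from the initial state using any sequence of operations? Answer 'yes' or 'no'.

Answer: yes

Derivation:
BFS from (A=0, B=5):
  1. empty(B) -> (A=0 B=0)
Target reached → yes.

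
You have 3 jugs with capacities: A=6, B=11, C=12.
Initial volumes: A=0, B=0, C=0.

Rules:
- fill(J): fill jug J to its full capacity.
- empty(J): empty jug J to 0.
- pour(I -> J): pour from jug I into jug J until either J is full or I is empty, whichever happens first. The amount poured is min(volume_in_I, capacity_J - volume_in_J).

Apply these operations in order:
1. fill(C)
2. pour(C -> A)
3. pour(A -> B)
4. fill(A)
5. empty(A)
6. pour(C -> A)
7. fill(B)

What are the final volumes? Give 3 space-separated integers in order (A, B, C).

Answer: 6 11 0

Derivation:
Step 1: fill(C) -> (A=0 B=0 C=12)
Step 2: pour(C -> A) -> (A=6 B=0 C=6)
Step 3: pour(A -> B) -> (A=0 B=6 C=6)
Step 4: fill(A) -> (A=6 B=6 C=6)
Step 5: empty(A) -> (A=0 B=6 C=6)
Step 6: pour(C -> A) -> (A=6 B=6 C=0)
Step 7: fill(B) -> (A=6 B=11 C=0)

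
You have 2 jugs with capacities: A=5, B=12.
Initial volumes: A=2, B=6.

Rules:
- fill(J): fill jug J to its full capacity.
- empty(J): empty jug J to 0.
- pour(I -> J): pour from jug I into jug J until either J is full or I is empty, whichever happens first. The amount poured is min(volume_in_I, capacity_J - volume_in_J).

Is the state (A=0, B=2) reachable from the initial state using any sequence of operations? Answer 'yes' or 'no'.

Answer: yes

Derivation:
BFS from (A=2, B=6):
  1. empty(B) -> (A=2 B=0)
  2. pour(A -> B) -> (A=0 B=2)
Target reached → yes.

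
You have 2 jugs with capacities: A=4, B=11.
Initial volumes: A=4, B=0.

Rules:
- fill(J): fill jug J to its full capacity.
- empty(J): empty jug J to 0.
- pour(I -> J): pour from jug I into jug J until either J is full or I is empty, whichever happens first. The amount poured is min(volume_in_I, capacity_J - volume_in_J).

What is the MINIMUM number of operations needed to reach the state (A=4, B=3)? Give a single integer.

BFS from (A=4, B=0). One shortest path:
  1. empty(A) -> (A=0 B=0)
  2. fill(B) -> (A=0 B=11)
  3. pour(B -> A) -> (A=4 B=7)
  4. empty(A) -> (A=0 B=7)
  5. pour(B -> A) -> (A=4 B=3)
Reached target in 5 moves.

Answer: 5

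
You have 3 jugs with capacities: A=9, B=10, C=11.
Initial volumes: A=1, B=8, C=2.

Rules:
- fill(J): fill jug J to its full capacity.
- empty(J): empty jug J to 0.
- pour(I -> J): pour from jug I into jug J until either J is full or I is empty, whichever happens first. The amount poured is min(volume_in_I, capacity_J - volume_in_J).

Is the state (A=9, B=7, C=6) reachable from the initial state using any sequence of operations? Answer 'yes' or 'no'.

Answer: yes

Derivation:
BFS from (A=1, B=8, C=2):
  1. pour(C -> A) -> (A=3 B=8 C=0)
  2. pour(B -> C) -> (A=3 B=0 C=8)
  3. fill(B) -> (A=3 B=10 C=8)
  4. pour(B -> A) -> (A=9 B=4 C=8)
  5. empty(A) -> (A=0 B=4 C=8)
  6. pour(B -> A) -> (A=4 B=0 C=8)
  7. fill(B) -> (A=4 B=10 C=8)
  8. pour(B -> C) -> (A=4 B=7 C=11)
  9. pour(C -> A) -> (A=9 B=7 C=6)
Target reached → yes.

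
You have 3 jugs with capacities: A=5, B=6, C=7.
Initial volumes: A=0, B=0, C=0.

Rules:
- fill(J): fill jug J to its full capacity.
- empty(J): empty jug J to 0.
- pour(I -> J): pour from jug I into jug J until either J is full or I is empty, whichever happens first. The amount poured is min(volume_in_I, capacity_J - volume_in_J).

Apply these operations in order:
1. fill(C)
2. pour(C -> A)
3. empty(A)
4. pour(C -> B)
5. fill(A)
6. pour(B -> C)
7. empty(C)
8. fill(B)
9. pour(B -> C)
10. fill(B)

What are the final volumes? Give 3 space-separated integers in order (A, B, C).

Step 1: fill(C) -> (A=0 B=0 C=7)
Step 2: pour(C -> A) -> (A=5 B=0 C=2)
Step 3: empty(A) -> (A=0 B=0 C=2)
Step 4: pour(C -> B) -> (A=0 B=2 C=0)
Step 5: fill(A) -> (A=5 B=2 C=0)
Step 6: pour(B -> C) -> (A=5 B=0 C=2)
Step 7: empty(C) -> (A=5 B=0 C=0)
Step 8: fill(B) -> (A=5 B=6 C=0)
Step 9: pour(B -> C) -> (A=5 B=0 C=6)
Step 10: fill(B) -> (A=5 B=6 C=6)

Answer: 5 6 6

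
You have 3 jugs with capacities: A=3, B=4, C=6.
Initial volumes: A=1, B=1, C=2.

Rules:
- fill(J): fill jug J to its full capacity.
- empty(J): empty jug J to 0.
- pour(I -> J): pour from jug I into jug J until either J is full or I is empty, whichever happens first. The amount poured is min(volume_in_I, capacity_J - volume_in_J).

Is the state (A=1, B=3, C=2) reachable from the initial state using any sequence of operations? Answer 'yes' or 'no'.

BFS explored all 111 reachable states.
Reachable set includes: (0,0,0), (0,0,1), (0,0,2), (0,0,3), (0,0,4), (0,0,5), (0,0,6), (0,1,0), (0,1,1), (0,1,2), (0,1,3), (0,1,4) ...
Target (A=1, B=3, C=2) not in reachable set → no.

Answer: no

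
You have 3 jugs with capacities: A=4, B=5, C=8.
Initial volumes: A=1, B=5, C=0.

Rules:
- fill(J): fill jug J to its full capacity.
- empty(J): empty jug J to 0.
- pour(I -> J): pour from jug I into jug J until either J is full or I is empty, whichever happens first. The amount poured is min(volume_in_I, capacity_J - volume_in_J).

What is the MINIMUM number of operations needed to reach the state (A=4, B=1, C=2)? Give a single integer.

BFS from (A=1, B=5, C=0). One shortest path:
  1. pour(B -> A) -> (A=4 B=2 C=0)
  2. empty(A) -> (A=0 B=2 C=0)
  3. pour(B -> C) -> (A=0 B=0 C=2)
  4. fill(B) -> (A=0 B=5 C=2)
  5. pour(B -> A) -> (A=4 B=1 C=2)
Reached target in 5 moves.

Answer: 5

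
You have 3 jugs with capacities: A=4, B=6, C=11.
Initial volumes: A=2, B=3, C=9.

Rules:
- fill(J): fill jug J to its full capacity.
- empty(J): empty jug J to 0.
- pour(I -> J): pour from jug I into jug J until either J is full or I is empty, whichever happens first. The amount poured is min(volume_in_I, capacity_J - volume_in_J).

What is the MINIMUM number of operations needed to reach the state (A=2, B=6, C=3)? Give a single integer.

BFS from (A=2, B=3, C=9). One shortest path:
  1. empty(B) -> (A=2 B=0 C=9)
  2. pour(C -> B) -> (A=2 B=6 C=3)
Reached target in 2 moves.

Answer: 2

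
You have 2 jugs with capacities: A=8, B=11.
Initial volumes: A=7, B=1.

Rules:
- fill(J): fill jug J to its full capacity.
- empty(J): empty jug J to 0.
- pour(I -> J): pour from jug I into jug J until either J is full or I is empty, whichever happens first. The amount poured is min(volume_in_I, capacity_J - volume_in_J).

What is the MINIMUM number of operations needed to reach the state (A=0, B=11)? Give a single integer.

Answer: 2

Derivation:
BFS from (A=7, B=1). One shortest path:
  1. empty(A) -> (A=0 B=1)
  2. fill(B) -> (A=0 B=11)
Reached target in 2 moves.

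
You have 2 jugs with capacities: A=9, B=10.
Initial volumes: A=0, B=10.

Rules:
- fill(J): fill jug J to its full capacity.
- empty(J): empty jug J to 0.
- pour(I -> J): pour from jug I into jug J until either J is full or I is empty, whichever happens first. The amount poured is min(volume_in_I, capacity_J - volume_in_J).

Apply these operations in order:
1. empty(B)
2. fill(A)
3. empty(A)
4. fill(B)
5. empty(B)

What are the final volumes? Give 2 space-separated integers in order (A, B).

Answer: 0 0

Derivation:
Step 1: empty(B) -> (A=0 B=0)
Step 2: fill(A) -> (A=9 B=0)
Step 3: empty(A) -> (A=0 B=0)
Step 4: fill(B) -> (A=0 B=10)
Step 5: empty(B) -> (A=0 B=0)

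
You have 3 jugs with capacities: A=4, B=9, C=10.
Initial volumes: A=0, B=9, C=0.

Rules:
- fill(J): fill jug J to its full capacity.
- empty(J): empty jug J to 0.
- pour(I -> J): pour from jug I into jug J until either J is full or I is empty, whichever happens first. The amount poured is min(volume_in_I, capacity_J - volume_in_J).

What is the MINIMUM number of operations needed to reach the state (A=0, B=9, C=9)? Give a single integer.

BFS from (A=0, B=9, C=0). One shortest path:
  1. pour(B -> C) -> (A=0 B=0 C=9)
  2. fill(B) -> (A=0 B=9 C=9)
Reached target in 2 moves.

Answer: 2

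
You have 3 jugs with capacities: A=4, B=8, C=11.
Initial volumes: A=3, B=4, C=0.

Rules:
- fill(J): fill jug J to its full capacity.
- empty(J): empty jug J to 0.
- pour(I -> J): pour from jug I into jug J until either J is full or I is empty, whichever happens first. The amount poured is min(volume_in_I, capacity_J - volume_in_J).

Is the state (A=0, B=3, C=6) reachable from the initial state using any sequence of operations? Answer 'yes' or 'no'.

Answer: yes

Derivation:
BFS from (A=3, B=4, C=0):
  1. empty(B) -> (A=3 B=0 C=0)
  2. fill(C) -> (A=3 B=0 C=11)
  3. pour(C -> B) -> (A=3 B=8 C=3)
  4. empty(B) -> (A=3 B=0 C=3)
  5. pour(C -> B) -> (A=3 B=3 C=0)
  6. fill(C) -> (A=3 B=3 C=11)
  7. pour(C -> B) -> (A=3 B=8 C=6)
  8. empty(B) -> (A=3 B=0 C=6)
  9. pour(A -> B) -> (A=0 B=3 C=6)
Target reached → yes.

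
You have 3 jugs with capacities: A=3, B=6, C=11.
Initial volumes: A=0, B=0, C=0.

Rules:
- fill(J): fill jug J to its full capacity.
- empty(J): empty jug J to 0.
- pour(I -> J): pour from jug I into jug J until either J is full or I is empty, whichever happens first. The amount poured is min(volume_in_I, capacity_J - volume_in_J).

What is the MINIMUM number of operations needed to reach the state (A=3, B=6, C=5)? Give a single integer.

BFS from (A=0, B=0, C=0). One shortest path:
  1. fill(A) -> (A=3 B=0 C=0)
  2. fill(C) -> (A=3 B=0 C=11)
  3. pour(C -> B) -> (A=3 B=6 C=5)
Reached target in 3 moves.

Answer: 3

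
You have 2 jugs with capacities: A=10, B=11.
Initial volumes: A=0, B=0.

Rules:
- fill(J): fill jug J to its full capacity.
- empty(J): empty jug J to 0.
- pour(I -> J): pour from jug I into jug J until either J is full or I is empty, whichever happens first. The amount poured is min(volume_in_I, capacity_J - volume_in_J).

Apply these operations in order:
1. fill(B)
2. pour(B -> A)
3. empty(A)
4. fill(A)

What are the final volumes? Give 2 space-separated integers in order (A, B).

Answer: 10 1

Derivation:
Step 1: fill(B) -> (A=0 B=11)
Step 2: pour(B -> A) -> (A=10 B=1)
Step 3: empty(A) -> (A=0 B=1)
Step 4: fill(A) -> (A=10 B=1)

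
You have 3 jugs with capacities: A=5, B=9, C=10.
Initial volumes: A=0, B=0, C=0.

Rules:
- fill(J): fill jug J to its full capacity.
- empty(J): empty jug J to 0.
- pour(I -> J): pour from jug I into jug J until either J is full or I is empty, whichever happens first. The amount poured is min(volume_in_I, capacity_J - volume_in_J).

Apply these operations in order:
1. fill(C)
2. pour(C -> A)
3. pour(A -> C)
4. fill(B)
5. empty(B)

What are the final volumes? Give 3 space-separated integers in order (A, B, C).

Step 1: fill(C) -> (A=0 B=0 C=10)
Step 2: pour(C -> A) -> (A=5 B=0 C=5)
Step 3: pour(A -> C) -> (A=0 B=0 C=10)
Step 4: fill(B) -> (A=0 B=9 C=10)
Step 5: empty(B) -> (A=0 B=0 C=10)

Answer: 0 0 10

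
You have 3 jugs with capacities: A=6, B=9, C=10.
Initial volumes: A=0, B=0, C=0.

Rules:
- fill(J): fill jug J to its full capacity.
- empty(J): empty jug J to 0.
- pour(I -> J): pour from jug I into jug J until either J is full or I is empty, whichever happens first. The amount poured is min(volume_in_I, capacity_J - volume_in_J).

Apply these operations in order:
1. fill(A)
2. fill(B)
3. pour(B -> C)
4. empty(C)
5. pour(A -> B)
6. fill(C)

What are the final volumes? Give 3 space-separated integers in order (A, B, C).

Answer: 0 6 10

Derivation:
Step 1: fill(A) -> (A=6 B=0 C=0)
Step 2: fill(B) -> (A=6 B=9 C=0)
Step 3: pour(B -> C) -> (A=6 B=0 C=9)
Step 4: empty(C) -> (A=6 B=0 C=0)
Step 5: pour(A -> B) -> (A=0 B=6 C=0)
Step 6: fill(C) -> (A=0 B=6 C=10)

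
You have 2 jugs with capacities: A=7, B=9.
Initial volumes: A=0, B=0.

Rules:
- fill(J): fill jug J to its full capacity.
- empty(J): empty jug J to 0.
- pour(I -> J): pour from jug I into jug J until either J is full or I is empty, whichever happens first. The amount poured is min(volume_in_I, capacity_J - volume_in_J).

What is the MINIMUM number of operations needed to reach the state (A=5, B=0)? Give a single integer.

Answer: 5

Derivation:
BFS from (A=0, B=0). One shortest path:
  1. fill(A) -> (A=7 B=0)
  2. pour(A -> B) -> (A=0 B=7)
  3. fill(A) -> (A=7 B=7)
  4. pour(A -> B) -> (A=5 B=9)
  5. empty(B) -> (A=5 B=0)
Reached target in 5 moves.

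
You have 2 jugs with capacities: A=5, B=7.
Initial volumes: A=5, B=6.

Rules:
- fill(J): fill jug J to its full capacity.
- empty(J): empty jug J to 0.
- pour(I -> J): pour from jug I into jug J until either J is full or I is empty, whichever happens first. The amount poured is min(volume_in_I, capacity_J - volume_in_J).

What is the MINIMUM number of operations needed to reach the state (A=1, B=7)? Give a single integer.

Answer: 5

Derivation:
BFS from (A=5, B=6). One shortest path:
  1. empty(A) -> (A=0 B=6)
  2. pour(B -> A) -> (A=5 B=1)
  3. empty(A) -> (A=0 B=1)
  4. pour(B -> A) -> (A=1 B=0)
  5. fill(B) -> (A=1 B=7)
Reached target in 5 moves.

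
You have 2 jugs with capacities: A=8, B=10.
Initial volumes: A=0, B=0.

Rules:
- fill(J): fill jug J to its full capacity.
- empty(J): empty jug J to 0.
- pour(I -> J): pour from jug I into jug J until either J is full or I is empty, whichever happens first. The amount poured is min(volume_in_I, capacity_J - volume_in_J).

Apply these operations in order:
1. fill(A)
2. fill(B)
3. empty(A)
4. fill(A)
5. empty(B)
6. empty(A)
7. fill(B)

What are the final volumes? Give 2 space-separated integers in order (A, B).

Step 1: fill(A) -> (A=8 B=0)
Step 2: fill(B) -> (A=8 B=10)
Step 3: empty(A) -> (A=0 B=10)
Step 4: fill(A) -> (A=8 B=10)
Step 5: empty(B) -> (A=8 B=0)
Step 6: empty(A) -> (A=0 B=0)
Step 7: fill(B) -> (A=0 B=10)

Answer: 0 10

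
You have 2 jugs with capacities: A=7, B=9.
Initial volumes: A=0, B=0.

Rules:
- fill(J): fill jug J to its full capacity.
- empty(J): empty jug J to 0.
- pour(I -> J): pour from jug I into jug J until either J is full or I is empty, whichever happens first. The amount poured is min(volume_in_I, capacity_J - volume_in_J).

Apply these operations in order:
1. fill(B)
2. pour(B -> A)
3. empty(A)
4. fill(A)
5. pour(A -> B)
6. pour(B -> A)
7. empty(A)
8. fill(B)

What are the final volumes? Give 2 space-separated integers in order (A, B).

Step 1: fill(B) -> (A=0 B=9)
Step 2: pour(B -> A) -> (A=7 B=2)
Step 3: empty(A) -> (A=0 B=2)
Step 4: fill(A) -> (A=7 B=2)
Step 5: pour(A -> B) -> (A=0 B=9)
Step 6: pour(B -> A) -> (A=7 B=2)
Step 7: empty(A) -> (A=0 B=2)
Step 8: fill(B) -> (A=0 B=9)

Answer: 0 9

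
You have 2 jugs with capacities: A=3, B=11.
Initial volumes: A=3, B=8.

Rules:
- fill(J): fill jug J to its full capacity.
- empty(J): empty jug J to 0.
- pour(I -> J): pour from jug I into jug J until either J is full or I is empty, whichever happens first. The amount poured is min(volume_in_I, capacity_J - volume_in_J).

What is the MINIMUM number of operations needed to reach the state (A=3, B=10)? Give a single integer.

BFS from (A=3, B=8). One shortest path:
  1. empty(A) -> (A=0 B=8)
  2. pour(B -> A) -> (A=3 B=5)
  3. empty(A) -> (A=0 B=5)
  4. pour(B -> A) -> (A=3 B=2)
  5. empty(A) -> (A=0 B=2)
  6. pour(B -> A) -> (A=2 B=0)
  7. fill(B) -> (A=2 B=11)
  8. pour(B -> A) -> (A=3 B=10)
Reached target in 8 moves.

Answer: 8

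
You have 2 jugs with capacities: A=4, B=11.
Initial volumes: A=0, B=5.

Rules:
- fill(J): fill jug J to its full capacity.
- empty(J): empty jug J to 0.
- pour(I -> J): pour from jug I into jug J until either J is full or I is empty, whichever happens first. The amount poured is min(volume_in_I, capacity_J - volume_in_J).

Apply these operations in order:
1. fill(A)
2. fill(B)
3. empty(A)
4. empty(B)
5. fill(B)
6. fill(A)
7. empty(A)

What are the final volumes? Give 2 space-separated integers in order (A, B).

Step 1: fill(A) -> (A=4 B=5)
Step 2: fill(B) -> (A=4 B=11)
Step 3: empty(A) -> (A=0 B=11)
Step 4: empty(B) -> (A=0 B=0)
Step 5: fill(B) -> (A=0 B=11)
Step 6: fill(A) -> (A=4 B=11)
Step 7: empty(A) -> (A=0 B=11)

Answer: 0 11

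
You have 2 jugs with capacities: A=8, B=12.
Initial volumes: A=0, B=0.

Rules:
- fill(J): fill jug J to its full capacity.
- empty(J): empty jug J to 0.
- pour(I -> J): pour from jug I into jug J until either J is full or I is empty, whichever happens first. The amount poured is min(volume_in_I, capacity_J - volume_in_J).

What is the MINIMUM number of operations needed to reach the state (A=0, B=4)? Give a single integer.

Answer: 3

Derivation:
BFS from (A=0, B=0). One shortest path:
  1. fill(B) -> (A=0 B=12)
  2. pour(B -> A) -> (A=8 B=4)
  3. empty(A) -> (A=0 B=4)
Reached target in 3 moves.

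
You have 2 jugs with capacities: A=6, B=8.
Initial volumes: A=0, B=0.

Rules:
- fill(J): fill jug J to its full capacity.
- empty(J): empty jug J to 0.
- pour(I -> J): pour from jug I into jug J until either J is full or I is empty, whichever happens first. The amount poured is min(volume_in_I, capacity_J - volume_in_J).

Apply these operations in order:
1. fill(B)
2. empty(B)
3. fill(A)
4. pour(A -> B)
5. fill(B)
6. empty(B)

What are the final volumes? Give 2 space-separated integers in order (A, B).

Step 1: fill(B) -> (A=0 B=8)
Step 2: empty(B) -> (A=0 B=0)
Step 3: fill(A) -> (A=6 B=0)
Step 4: pour(A -> B) -> (A=0 B=6)
Step 5: fill(B) -> (A=0 B=8)
Step 6: empty(B) -> (A=0 B=0)

Answer: 0 0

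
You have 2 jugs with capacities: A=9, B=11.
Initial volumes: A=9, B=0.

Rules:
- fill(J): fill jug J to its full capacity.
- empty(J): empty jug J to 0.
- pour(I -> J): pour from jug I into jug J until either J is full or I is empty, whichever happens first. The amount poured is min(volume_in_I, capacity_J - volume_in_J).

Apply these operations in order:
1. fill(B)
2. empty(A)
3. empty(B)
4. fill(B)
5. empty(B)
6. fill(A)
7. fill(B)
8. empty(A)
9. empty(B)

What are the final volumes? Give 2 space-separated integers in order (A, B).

Step 1: fill(B) -> (A=9 B=11)
Step 2: empty(A) -> (A=0 B=11)
Step 3: empty(B) -> (A=0 B=0)
Step 4: fill(B) -> (A=0 B=11)
Step 5: empty(B) -> (A=0 B=0)
Step 6: fill(A) -> (A=9 B=0)
Step 7: fill(B) -> (A=9 B=11)
Step 8: empty(A) -> (A=0 B=11)
Step 9: empty(B) -> (A=0 B=0)

Answer: 0 0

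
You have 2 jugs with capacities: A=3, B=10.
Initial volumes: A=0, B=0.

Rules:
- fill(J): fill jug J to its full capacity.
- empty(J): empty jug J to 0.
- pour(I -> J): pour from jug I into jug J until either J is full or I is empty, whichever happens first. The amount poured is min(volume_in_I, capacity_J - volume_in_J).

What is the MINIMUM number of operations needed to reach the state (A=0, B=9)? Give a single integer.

BFS from (A=0, B=0). One shortest path:
  1. fill(A) -> (A=3 B=0)
  2. pour(A -> B) -> (A=0 B=3)
  3. fill(A) -> (A=3 B=3)
  4. pour(A -> B) -> (A=0 B=6)
  5. fill(A) -> (A=3 B=6)
  6. pour(A -> B) -> (A=0 B=9)
Reached target in 6 moves.

Answer: 6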